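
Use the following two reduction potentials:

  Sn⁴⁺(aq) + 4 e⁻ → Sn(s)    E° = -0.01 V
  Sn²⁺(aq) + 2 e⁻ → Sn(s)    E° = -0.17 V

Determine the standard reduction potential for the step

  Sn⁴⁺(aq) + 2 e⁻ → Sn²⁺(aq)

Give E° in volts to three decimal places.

+0.150 V

Sequential free energies add, so n₃E°₃ = n₁E°₁ + n₂E°₂.
With n₃ = 4, and the known step contributing 2×(-0.17) V, the unknown satisfies 2·E° = 4×(-0.01) − 2×(-0.17) = +0.300.
E° = +0.300 / 2 = +0.150 V.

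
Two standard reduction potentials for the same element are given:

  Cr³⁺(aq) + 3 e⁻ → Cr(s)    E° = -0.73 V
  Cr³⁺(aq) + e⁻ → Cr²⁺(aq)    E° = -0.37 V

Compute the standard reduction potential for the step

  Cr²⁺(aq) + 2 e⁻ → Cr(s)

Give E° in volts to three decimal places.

Sequential free energies add, so n₃E°₃ = n₁E°₁ + n₂E°₂.
With n₃ = 3, and the known step contributing 1×(-0.37) V, the unknown satisfies 2·E° = 3×(-0.73) − 1×(-0.37) = -1.820.
E° = -1.820 / 2 = -0.910 V.

-0.910 V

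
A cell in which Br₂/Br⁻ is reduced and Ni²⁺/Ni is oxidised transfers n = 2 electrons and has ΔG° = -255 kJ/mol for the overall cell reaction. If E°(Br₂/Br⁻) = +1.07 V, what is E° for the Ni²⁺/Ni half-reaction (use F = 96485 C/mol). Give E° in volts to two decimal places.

E°cell = −ΔG°/(nF) = −(-255×10³)/((2)(96485)) = +1.321 V.
Since Br₂/Br⁻ is the cathode and Ni²⁺/Ni the anode, E°cell = E°(Br₂/Br⁻) − E°(Ni²⁺/Ni).
So E°(Ni²⁺/Ni) = E°(Br₂/Br⁻) − E°cell = (+1.07) − (+1.321) = -0.25 V.

-0.25 V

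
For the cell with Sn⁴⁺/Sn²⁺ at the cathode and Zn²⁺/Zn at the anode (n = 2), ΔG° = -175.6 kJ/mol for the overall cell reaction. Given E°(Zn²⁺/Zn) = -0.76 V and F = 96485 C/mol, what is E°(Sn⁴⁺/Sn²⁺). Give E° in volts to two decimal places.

+0.15 V

E°cell = −ΔG°/(nF) = −(-175.6×10³)/((2)(96485)) = +0.910 V.
Since Sn⁴⁺/Sn²⁺ is the cathode and Zn²⁺/Zn the anode, E°cell = E°(Sn⁴⁺/Sn²⁺) − E°(Zn²⁺/Zn).
So E°(Sn⁴⁺/Sn²⁺) = E°cell + E°(Zn²⁺/Zn) = +0.910 + (-0.76) = +0.15 V.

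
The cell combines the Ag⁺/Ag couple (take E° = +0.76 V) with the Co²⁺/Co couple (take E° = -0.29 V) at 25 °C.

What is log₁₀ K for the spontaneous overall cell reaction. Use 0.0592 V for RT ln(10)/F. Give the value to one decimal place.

Cathode: Ag⁺/Ag; anode: Co²⁺/Co. E°cell = +1.05 V, n = 2.
log K = nE°cell / 0.0592 = (2)(+1.05) / 0.0592 = 35.5.

35.5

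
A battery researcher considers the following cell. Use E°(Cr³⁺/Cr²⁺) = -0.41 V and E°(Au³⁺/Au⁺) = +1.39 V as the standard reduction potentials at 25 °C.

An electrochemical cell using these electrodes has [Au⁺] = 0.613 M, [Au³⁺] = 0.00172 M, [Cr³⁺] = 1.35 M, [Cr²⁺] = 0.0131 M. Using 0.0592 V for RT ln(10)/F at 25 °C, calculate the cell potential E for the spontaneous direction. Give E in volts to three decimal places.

+1.605 V

Au³⁺/Au⁺ is the cathode (higher E°), Cr³⁺/Cr²⁺ the anode: E°cell = +1.39 − (-0.41) = +1.80 V, n = 2.
Overall: Au³⁺(aq) + 2 Cr²⁺(aq) → Au⁺(aq) + 2 Cr³⁺(aq)
Q = [Au⁺]·[Cr³⁺]^2 / ([Au³⁺]·[Cr²⁺]^2); log Q = 6.578.
E = E° − (0.0592/n) log Q = +1.80 − (0.0592/2)(6.578) = +1.605 V.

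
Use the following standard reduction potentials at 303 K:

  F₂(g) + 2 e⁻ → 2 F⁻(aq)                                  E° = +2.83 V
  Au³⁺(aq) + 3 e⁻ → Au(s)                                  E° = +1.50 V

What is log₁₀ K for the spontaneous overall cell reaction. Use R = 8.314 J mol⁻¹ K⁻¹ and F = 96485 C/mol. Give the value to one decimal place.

132.7

Cathode: F₂/F⁻; anode: Au³⁺/Au. E°cell = (+2.83) − (+1.50) = +1.33 V, with n = 6.
ΔG° = −nFE° = −RT ln K, so ln K = nFE°/(RT) = (6)(96485)(+1.33) / ((8.314)(303)) = 305.640.
log₁₀ K = 305.640 / ln 10 = 132.7.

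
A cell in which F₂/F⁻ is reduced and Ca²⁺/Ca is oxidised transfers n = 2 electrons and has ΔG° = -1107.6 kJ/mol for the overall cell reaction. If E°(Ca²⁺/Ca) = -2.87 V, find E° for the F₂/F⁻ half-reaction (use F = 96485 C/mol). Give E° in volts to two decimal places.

+2.87 V

E°cell = −ΔG°/(nF) = −(-1107.6×10³)/((2)(96485)) = +5.740 V.
Since F₂/F⁻ is the cathode and Ca²⁺/Ca the anode, E°cell = E°(F₂/F⁻) − E°(Ca²⁺/Ca).
So E°(F₂/F⁻) = E°cell + E°(Ca²⁺/Ca) = +5.740 + (-2.87) = +2.87 V.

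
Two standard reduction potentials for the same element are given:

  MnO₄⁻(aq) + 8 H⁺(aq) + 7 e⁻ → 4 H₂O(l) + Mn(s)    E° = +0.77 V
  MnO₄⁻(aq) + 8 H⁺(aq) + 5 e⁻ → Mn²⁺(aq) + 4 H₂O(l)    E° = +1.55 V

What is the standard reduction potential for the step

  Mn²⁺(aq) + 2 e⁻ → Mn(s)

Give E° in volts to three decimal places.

-1.180 V

Sequential free energies add, so n₃E°₃ = n₁E°₁ + n₂E°₂.
With n₃ = 7, and the known step contributing 5×(+1.55) V, the unknown satisfies 2·E° = 7×(+0.77) − 5×(+1.55) = -2.360.
E° = -2.360 / 2 = -1.180 V.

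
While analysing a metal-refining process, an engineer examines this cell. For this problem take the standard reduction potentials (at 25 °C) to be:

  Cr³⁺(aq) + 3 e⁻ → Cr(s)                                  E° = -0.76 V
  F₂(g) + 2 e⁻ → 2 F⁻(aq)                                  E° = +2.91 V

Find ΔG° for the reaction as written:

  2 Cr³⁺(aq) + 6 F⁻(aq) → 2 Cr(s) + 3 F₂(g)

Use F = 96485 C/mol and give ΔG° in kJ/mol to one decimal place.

+2124.6 kJ/mol

As written, Cr³⁺/Cr is reduced (cathode) and F₂/F⁻ is oxidised (anode), so E°cell = (-0.76) − (+2.91) = -3.67 V.
Balancing electrons gives n = 6.
ΔG° = −nFE° = −(6)(96485)(-3.67) = 2,124,600 J = +2124.6 kJ/mol.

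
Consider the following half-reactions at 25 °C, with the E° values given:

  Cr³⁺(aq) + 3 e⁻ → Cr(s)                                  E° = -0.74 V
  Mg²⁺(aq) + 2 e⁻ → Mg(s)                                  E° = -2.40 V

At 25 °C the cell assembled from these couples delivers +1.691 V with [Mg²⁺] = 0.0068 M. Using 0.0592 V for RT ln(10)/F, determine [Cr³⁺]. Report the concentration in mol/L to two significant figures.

Cr³⁺/Cr is the cathode, Mg²⁺/Mg the anode: E°cell = +1.66 V, n = 6.
Overall reaction: 2 Cr³⁺(aq) + 3 Mg(s) → 2 Cr(s) + 3 Mg²⁺(aq); Q = [Mg²⁺]^3/[Cr³⁺]^2.
From E = E° − (0.0592/n) log Q: log Q = (E° − E)·n/0.0592 = (+1.66 − (+1.691))·6/0.0592 = -3.1419.
So 2·log[Cr³⁺] = 3·log(0.0068) − log Q = -6.5025 − (-3.1419) = -3.3606; log[Cr³⁺] = -3.3606 / 2 = -1.6803; [Cr³⁺] = 10^(-1.6803) ≈ 0.021 M.

0.021 M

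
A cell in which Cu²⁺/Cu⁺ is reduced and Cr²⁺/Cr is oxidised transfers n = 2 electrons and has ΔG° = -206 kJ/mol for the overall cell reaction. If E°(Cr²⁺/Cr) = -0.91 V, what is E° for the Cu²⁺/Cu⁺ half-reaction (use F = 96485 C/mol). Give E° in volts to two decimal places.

+0.16 V

E°cell = −ΔG°/(nF) = −(-206×10³)/((2)(96485)) = +1.068 V.
Since Cu²⁺/Cu⁺ is the cathode and Cr²⁺/Cr the anode, E°cell = E°(Cu²⁺/Cu⁺) − E°(Cr²⁺/Cr).
So E°(Cu²⁺/Cu⁺) = E°cell + E°(Cr²⁺/Cr) = +1.068 + (-0.91) = +0.16 V.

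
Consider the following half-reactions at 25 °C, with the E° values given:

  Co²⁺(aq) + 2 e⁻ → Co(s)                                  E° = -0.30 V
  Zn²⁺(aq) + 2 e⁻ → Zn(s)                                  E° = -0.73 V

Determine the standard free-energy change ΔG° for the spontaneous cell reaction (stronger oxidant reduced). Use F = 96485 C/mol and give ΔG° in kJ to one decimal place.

-83.0 kJ

Co²⁺/Co (E° = -0.30 V) is the cathode; Zn²⁺/Zn (E° = -0.73 V) is the anode, so E°cell = +0.43 V.
Balancing electrons gives n = 2 (lcm of 2 and 2).
ΔG° = −nFE° = −(2)(96485)(+0.43) = -82,977 J = -83.0 kJ.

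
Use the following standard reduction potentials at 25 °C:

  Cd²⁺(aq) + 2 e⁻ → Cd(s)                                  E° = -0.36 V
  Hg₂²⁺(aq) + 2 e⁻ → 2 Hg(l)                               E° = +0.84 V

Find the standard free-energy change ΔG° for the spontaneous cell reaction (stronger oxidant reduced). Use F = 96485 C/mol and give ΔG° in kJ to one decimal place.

-231.6 kJ

Hg₂²⁺/Hg (E° = +0.84 V) is the cathode; Cd²⁺/Cd (E° = -0.36 V) is the anode, so E°cell = +1.20 V.
Balancing electrons gives n = 2 (lcm of 2 and 2).
ΔG° = −nFE° = −(2)(96485)(+1.20) = -231,564 J = -231.6 kJ.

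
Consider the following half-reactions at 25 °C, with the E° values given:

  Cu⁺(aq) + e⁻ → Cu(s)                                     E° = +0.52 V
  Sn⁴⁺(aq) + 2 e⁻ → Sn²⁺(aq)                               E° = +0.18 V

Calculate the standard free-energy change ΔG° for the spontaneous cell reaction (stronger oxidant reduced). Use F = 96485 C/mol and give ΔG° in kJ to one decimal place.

-65.6 kJ

Cu⁺/Cu (E° = +0.52 V) is the cathode; Sn⁴⁺/Sn²⁺ (E° = +0.18 V) is the anode, so E°cell = +0.34 V.
Balancing electrons gives n = 2 (lcm of 1 and 2).
ΔG° = −nFE° = −(2)(96485)(+0.34) = -65,610 J = -65.6 kJ.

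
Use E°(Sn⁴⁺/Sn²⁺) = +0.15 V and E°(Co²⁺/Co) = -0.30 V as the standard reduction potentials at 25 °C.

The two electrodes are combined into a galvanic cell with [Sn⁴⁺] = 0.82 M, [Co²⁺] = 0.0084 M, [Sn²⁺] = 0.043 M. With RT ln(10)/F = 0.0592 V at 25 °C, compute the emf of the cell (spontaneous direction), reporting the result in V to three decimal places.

+0.549 V

Sn⁴⁺/Sn²⁺ is the cathode (higher E°), Co²⁺/Co the anode: E°cell = +0.15 − (-0.30) = +0.45 V, n = 2.
Overall: Sn⁴⁺(aq) + Co(s) → Sn²⁺(aq) + Co²⁺(aq)
Q = [Sn²⁺]·[Co²⁺] / ([Sn⁴⁺]); log Q = -3.356.
E = E° − (0.0592/n) log Q = +0.45 − (0.0592/2)(-3.356) = +0.549 V.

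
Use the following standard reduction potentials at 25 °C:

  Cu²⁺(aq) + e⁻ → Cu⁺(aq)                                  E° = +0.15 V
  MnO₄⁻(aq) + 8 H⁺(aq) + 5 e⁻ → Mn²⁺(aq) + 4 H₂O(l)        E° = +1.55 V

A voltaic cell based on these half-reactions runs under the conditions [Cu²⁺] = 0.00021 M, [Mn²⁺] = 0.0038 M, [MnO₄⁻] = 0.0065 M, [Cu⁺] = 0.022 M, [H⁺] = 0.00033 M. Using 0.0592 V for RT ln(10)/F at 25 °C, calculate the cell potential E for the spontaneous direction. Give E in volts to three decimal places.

+1.193 V

MnO₄⁻/Mn²⁺ is the cathode (higher E°), Cu²⁺/Cu⁺ the anode: E°cell = +1.55 − (+0.15) = +1.40 V, n = 5.
Overall: MnO₄⁻(aq) + 8 H⁺(aq) + 5 Cu⁺(aq) → Mn²⁺(aq) + 4 H₂O(l) + 5 Cu²⁺(aq)
Q = [Mn²⁺]·[Cu²⁺]^5 / ([MnO₄⁻]·[H⁺]^8·[Cu⁺]^5); log Q = 17.518.
E = E° − (0.0592/n) log Q = +1.40 − (0.0592/5)(17.518) = +1.193 V.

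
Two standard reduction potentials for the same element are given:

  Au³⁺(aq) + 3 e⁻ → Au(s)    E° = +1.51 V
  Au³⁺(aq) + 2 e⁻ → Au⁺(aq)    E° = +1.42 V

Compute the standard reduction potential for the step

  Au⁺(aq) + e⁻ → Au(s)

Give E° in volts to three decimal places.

Sequential free energies add, so n₃E°₃ = n₁E°₁ + n₂E°₂.
With n₃ = 3, and the known step contributing 2×(+1.42) V, the unknown satisfies 1·E° = 3×(+1.51) − 2×(+1.42) = +1.690.
E° = +1.690 / 1 = +1.690 V.

+1.690 V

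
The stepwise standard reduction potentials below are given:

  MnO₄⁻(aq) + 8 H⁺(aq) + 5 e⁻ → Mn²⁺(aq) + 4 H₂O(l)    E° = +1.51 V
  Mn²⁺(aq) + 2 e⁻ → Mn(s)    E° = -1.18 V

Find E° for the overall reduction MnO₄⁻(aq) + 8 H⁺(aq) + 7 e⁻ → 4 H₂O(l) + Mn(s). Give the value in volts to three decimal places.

Standard free energies of sequential steps add: ΔG°₃ = ΔG°₁ + ΔG°₂, so n₃E°₃ = n₁E°₁ + n₂E°₂.
E°₃ = (5×+1.51 + 2×-1.18) / 7 = (+5.190) / 7 = +0.741 V.

+0.741 V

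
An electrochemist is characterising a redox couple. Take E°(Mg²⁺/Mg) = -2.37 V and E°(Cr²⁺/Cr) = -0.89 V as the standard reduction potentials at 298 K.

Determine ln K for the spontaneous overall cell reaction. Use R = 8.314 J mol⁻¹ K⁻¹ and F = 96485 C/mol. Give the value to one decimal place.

Cathode: Cr²⁺/Cr; anode: Mg²⁺/Mg. E°cell = (-0.89) − (-2.37) = +1.48 V, with n = 2.
ΔG° = −nFE° = −RT ln K, so ln K = nFE°/(RT) = (2)(96485)(+1.48) / ((8.314)(298)) = 115.272.

115.3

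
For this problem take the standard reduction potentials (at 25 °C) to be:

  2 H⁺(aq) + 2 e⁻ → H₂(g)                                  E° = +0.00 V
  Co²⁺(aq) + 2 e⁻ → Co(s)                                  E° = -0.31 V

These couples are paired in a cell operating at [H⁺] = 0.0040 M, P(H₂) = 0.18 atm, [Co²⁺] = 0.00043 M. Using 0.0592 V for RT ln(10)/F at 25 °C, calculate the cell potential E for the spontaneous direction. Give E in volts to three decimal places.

H⁺/H₂ is the cathode (higher E°), Co²⁺/Co the anode: E°cell = +0.00 − (-0.31) = +0.31 V, n = 2.
Overall: 2 H⁺(aq) + Co(s) → H₂(g) + Co²⁺(aq)
Q = P(H₂)·[Co²⁺] / ([H⁺]^2); log Q = 0.685.
E = E° − (0.0592/n) log Q = +0.31 − (0.0592/2)(0.685) = +0.290 V.

+0.290 V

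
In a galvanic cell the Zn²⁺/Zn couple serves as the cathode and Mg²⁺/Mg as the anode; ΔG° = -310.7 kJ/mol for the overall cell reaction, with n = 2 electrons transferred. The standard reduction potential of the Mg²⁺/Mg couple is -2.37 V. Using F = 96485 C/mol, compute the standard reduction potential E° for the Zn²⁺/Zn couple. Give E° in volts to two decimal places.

-0.76 V

E°cell = −ΔG°/(nF) = −(-310.7×10³)/((2)(96485)) = +1.610 V.
Since Zn²⁺/Zn is the cathode and Mg²⁺/Mg the anode, E°cell = E°(Zn²⁺/Zn) − E°(Mg²⁺/Mg).
So E°(Zn²⁺/Zn) = E°cell + E°(Mg²⁺/Mg) = +1.610 + (-2.37) = -0.76 V.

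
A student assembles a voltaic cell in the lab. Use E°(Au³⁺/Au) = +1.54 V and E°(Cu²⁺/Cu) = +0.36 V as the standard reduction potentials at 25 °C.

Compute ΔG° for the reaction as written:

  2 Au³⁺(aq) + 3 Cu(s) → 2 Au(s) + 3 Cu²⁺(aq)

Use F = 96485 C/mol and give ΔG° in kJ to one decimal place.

As written, Au³⁺/Au is reduced (cathode) and Cu²⁺/Cu is oxidised (anode), so E°cell = (+1.54) − (+0.36) = +1.18 V.
Balancing electrons gives n = 6.
ΔG° = −nFE° = −(6)(96485)(+1.18) = -683,114 J = -683.1 kJ.

-683.1 kJ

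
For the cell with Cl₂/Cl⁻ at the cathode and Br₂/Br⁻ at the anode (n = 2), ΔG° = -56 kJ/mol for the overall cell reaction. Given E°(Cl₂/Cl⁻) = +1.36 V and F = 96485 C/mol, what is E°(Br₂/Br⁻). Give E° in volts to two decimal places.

+1.07 V

E°cell = −ΔG°/(nF) = −(-56×10³)/((2)(96485)) = +0.290 V.
Since Cl₂/Cl⁻ is the cathode and Br₂/Br⁻ the anode, E°cell = E°(Cl₂/Cl⁻) − E°(Br₂/Br⁻).
So E°(Br₂/Br⁻) = E°(Cl₂/Cl⁻) − E°cell = (+1.36) − (+0.290) = +1.07 V.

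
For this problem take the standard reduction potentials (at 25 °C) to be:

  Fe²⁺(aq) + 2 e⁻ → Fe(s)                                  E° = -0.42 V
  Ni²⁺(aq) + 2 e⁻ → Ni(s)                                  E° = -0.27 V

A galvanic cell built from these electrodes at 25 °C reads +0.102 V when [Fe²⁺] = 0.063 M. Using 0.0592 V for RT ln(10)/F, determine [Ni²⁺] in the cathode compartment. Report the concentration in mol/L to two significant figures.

0.0015 M

Ni²⁺/Ni is the cathode, Fe²⁺/Fe the anode: E°cell = +0.15 V, n = 2.
Overall reaction: Ni²⁺(aq) + Fe(s) → Ni(s) + Fe²⁺(aq); Q = [Fe²⁺]^1/[Ni²⁺]^1.
From E = E° − (0.0592/n) log Q: log Q = (E° − E)·n/0.0592 = (+0.15 − (+0.102))·2/0.0592 = 1.6216.
So 1·log[Ni²⁺] = 1·log(0.063) − log Q = -1.2007 − (1.6216) = -2.8223; [Ni²⁺] = 10^(-2.8223) ≈ 0.0015 M.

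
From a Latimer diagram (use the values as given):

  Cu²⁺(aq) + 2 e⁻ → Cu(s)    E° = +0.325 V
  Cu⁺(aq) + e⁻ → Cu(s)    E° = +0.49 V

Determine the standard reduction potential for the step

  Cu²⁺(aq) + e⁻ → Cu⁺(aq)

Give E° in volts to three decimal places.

Sequential free energies add, so n₃E°₃ = n₁E°₁ + n₂E°₂.
With n₃ = 2, and the known step contributing 1×(+0.49) V, the unknown satisfies 1·E° = 2×(+0.325) − 1×(+0.49) = +0.160.
E° = +0.160 / 1 = +0.160 V.

+0.160 V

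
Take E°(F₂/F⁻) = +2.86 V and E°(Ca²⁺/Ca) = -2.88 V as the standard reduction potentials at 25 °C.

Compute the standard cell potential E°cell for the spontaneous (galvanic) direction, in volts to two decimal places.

+5.74 V

The F₂/F⁻ couple has the higher reduction potential, so it is the cathode; Ca²⁺/Ca is oxidised at the anode.
E°cell = E°(cathode) − E°(anode) = (+2.86) − (-2.88) = +5.74 V.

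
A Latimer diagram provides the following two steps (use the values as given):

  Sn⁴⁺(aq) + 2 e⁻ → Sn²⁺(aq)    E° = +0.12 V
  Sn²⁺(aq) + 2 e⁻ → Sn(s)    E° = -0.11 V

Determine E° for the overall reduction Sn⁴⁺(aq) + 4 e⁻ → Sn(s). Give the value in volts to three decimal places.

+0.005 V

Standard free energies of sequential steps add: ΔG°₃ = ΔG°₁ + ΔG°₂, so n₃E°₃ = n₁E°₁ + n₂E°₂.
E°₃ = (2×+0.12 + 2×-0.11) / 4 = (+0.020) / 4 = +0.005 V.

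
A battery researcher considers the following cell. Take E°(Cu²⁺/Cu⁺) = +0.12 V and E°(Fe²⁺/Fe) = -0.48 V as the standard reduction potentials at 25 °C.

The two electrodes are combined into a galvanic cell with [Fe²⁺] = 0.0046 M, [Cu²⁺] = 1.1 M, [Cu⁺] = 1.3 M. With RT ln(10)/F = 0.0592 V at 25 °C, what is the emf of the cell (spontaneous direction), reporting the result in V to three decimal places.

+0.665 V

Cu²⁺/Cu⁺ is the cathode (higher E°), Fe²⁺/Fe the anode: E°cell = +0.12 − (-0.48) = +0.60 V, n = 2.
Overall: 2 Cu²⁺(aq) + Fe(s) → 2 Cu⁺(aq) + Fe²⁺(aq)
Q = [Cu⁺]^2·[Fe²⁺] / ([Cu²⁺]^2); log Q = -2.192.
E = E° − (0.0592/n) log Q = +0.60 − (0.0592/2)(-2.192) = +0.665 V.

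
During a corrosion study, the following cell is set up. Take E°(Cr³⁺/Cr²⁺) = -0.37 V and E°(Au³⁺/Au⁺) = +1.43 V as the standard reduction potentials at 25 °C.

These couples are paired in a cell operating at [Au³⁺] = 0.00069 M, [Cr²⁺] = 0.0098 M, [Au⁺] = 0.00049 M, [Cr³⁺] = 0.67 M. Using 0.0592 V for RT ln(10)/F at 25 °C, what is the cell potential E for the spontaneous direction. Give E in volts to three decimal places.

Au³⁺/Au⁺ is the cathode (higher E°), Cr³⁺/Cr²⁺ the anode: E°cell = +1.43 − (-0.37) = +1.80 V, n = 2.
Overall: Au³⁺(aq) + 2 Cr²⁺(aq) → Au⁺(aq) + 2 Cr³⁺(aq)
Q = [Au⁺]·[Cr³⁺]^2 / ([Au³⁺]·[Cr²⁺]^2); log Q = 3.521.
E = E° − (0.0592/n) log Q = +1.80 − (0.0592/2)(3.521) = +1.696 V.

+1.696 V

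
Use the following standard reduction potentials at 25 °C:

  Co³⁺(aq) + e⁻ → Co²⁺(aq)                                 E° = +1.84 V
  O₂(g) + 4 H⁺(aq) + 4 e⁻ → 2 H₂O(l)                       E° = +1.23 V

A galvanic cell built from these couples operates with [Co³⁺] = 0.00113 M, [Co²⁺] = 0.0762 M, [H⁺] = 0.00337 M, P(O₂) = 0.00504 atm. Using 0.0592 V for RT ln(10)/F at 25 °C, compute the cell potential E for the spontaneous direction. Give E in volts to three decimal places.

+0.682 V

Co³⁺/Co²⁺ is the cathode (higher E°), O₂/H₂O the anode: E°cell = +1.84 − (+1.23) = +0.61 V, n = 4.
Overall: 4 Co³⁺(aq) + 2 H₂O(l) → 4 Co²⁺(aq) + O₂(g) + 4 H⁺(aq)
Q = [Co²⁺]^4·P(O₂)·[H⁺]^4 / ([Co³⁺]^4); log Q = -4.872.
E = E° − (0.0592/n) log Q = +0.61 − (0.0592/4)(-4.872) = +0.682 V.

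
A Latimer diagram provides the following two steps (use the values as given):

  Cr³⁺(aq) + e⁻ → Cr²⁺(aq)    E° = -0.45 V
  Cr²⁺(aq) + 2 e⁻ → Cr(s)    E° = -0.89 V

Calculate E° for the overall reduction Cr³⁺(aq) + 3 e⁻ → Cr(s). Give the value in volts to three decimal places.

-0.743 V

Since ΔG° = −nFE° is additive over sequential reductions, n₃E°₃ = n₁E°₁ + n₂E°₂.
E°₃ = (1×-0.45 + 2×-0.89) / 3 = (-2.230) / 3 = -0.743 V.
Simply averaging or adding the two E° values would be wrong; the electron-weighted sum is required.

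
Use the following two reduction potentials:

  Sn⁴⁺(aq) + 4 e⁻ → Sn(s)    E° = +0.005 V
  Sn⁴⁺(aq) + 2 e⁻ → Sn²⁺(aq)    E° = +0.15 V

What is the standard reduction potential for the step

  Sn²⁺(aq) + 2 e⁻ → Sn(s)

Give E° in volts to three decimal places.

-0.140 V

Sequential free energies add, so n₃E°₃ = n₁E°₁ + n₂E°₂.
With n₃ = 4, and the known step contributing 2×(+0.15) V, the unknown satisfies 2·E° = 4×(+0.005) − 2×(+0.15) = -0.280.
E° = -0.280 / 2 = -0.140 V.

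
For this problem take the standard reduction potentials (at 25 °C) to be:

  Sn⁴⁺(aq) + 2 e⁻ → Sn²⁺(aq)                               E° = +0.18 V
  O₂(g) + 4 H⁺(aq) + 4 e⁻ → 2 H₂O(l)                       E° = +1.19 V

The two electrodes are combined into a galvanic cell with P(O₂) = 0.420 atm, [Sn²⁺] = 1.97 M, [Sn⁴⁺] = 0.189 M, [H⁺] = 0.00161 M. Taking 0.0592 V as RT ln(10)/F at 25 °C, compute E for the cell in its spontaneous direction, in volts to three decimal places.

O₂/H₂O is the cathode (higher E°), Sn⁴⁺/Sn²⁺ the anode: E°cell = +1.19 − (+0.18) = +1.01 V, n = 4.
Overall: O₂(g) + 4 H⁺(aq) + 2 Sn²⁺(aq) → 2 H₂O(l) + 2 Sn⁴⁺(aq)
Q = [Sn⁴⁺]^2 / (P(O₂)·[H⁺]^4·[Sn²⁺]^2); log Q = 9.513.
E = E° − (0.0592/n) log Q = +1.01 − (0.0592/4)(9.513) = +0.869 V.

+0.869 V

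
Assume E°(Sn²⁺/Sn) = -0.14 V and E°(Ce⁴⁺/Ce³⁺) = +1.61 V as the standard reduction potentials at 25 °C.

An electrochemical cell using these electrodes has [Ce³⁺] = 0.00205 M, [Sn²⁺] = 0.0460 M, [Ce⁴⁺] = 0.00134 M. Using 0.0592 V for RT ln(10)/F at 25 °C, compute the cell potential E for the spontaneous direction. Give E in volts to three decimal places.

Ce⁴⁺/Ce³⁺ is the cathode (higher E°), Sn²⁺/Sn the anode: E°cell = +1.61 − (-0.14) = +1.75 V, n = 2.
Overall: 2 Ce⁴⁺(aq) + Sn(s) → 2 Ce³⁺(aq) + Sn²⁺(aq)
Q = [Ce³⁺]^2·[Sn²⁺] / ([Ce⁴⁺]^2); log Q = -0.968.
E = E° − (0.0592/n) log Q = +1.75 − (0.0592/2)(-0.968) = +1.779 V.

+1.779 V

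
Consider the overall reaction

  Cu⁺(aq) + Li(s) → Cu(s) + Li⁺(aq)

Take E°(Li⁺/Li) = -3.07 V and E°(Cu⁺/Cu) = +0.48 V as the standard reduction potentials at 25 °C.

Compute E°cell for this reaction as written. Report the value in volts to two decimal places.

+3.55 V

The Cu⁺/Cu couple has the higher reduction potential, so it is the cathode; Li⁺/Li is oxidised at the anode.
E°cell = E°(cathode) − E°(anode) = (+0.48) − (-3.07) = +3.55 V.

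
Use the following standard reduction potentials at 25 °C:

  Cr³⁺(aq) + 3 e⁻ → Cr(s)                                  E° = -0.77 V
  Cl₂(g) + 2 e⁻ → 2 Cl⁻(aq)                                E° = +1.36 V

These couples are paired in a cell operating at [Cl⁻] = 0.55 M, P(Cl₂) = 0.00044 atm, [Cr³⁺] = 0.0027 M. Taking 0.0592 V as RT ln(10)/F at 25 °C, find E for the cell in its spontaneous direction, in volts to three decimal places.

+2.097 V

Cl₂/Cl⁻ is the cathode (higher E°), Cr³⁺/Cr the anode: E°cell = +1.36 − (-0.77) = +2.13 V, n = 6.
Overall: 3 Cl₂(g) + 2 Cr(s) → 6 Cl⁻(aq) + 2 Cr³⁺(aq)
Q = [Cl⁻]^6·[Cr³⁺]^2 / (P(Cl₂)^3); log Q = 3.375.
E = E° − (0.0592/n) log Q = +2.13 − (0.0592/6)(3.375) = +2.097 V.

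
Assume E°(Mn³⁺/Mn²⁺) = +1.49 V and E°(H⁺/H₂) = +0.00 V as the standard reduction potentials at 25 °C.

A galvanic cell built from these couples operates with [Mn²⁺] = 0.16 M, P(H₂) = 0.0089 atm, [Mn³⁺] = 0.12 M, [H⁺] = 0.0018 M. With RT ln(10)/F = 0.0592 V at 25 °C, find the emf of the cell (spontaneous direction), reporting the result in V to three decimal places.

+1.584 V

Mn³⁺/Mn²⁺ is the cathode (higher E°), H⁺/H₂ the anode: E°cell = +1.49 − (+0.00) = +1.49 V, n = 2.
Overall: 2 Mn³⁺(aq) + H₂(g) → 2 Mn²⁺(aq) + 2 H⁺(aq)
Q = [Mn²⁺]^2·[H⁺]^2 / ([Mn³⁺]^2·P(H₂)); log Q = -3.189.
E = E° − (0.0592/n) log Q = +1.49 − (0.0592/2)(-3.189) = +1.584 V.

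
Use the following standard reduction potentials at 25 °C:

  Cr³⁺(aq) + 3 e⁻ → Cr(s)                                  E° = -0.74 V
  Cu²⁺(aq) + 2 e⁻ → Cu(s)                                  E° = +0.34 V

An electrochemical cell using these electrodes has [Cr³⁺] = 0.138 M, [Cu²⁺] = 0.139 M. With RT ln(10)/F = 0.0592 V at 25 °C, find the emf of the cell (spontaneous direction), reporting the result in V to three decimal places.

Cu²⁺/Cu is the cathode (higher E°), Cr³⁺/Cr the anode: E°cell = +0.34 − (-0.74) = +1.08 V, n = 6.
Overall: 3 Cu²⁺(aq) + 2 Cr(s) → 3 Cu(s) + 2 Cr³⁺(aq)
Q = [Cr³⁺]^2 / ([Cu²⁺]^3); log Q = 0.851.
E = E° − (0.0592/n) log Q = +1.08 − (0.0592/6)(0.851) = +1.072 V.

+1.072 V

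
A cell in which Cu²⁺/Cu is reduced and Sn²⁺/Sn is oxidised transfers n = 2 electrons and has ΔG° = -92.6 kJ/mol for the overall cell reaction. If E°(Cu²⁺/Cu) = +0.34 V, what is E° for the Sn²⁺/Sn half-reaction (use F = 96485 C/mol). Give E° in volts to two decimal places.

E°cell = −ΔG°/(nF) = −(-92.6×10³)/((2)(96485)) = +0.480 V.
Since Cu²⁺/Cu is the cathode and Sn²⁺/Sn the anode, E°cell = E°(Cu²⁺/Cu) − E°(Sn²⁺/Sn).
So E°(Sn²⁺/Sn) = E°(Cu²⁺/Cu) − E°cell = (+0.34) − (+0.480) = -0.14 V.

-0.14 V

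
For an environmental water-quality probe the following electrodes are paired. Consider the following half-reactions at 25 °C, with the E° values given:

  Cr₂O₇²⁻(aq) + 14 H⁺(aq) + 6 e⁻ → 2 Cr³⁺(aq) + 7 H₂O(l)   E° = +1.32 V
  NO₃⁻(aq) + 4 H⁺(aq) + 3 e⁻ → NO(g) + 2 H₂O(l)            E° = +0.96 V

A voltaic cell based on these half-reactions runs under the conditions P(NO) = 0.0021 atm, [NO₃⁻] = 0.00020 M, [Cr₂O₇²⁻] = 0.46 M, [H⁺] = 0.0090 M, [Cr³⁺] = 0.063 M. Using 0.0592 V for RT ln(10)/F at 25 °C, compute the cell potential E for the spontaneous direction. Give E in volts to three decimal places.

Cr₂O₇²⁻/Cr³⁺ is the cathode (higher E°), NO₃⁻/NO the anode: E°cell = +1.32 − (+0.96) = +0.36 V, n = 6.
Overall: Cr₂O₇²⁻(aq) + 6 H⁺(aq) + 2 NO(g) → 2 Cr³⁺(aq) + 3 H₂O(l) + 2 NO₃⁻(aq)
Q = [Cr³⁺]^2·[NO₃⁻]^2 / ([Cr₂O₇²⁻]·[H⁺]^6·P(NO)^2); log Q = 8.168.
E = E° − (0.0592/n) log Q = +0.36 − (0.0592/6)(8.168) = +0.279 V.

+0.279 V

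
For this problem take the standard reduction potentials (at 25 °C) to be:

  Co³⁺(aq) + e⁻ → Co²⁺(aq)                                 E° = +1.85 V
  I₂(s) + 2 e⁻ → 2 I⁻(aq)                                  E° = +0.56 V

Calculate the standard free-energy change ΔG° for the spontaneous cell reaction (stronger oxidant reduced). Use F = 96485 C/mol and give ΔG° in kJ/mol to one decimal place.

Co³⁺/Co²⁺ (E° = +1.85 V) is the cathode; I₂/I⁻ (E° = +0.56 V) is the anode, so E°cell = +1.29 V.
Balancing electrons gives n = 2 (lcm of 1 and 2).
ΔG° = −nFE° = −(2)(96485)(+1.29) = -248,931 J = -248.9 kJ/mol.

-248.9 kJ/mol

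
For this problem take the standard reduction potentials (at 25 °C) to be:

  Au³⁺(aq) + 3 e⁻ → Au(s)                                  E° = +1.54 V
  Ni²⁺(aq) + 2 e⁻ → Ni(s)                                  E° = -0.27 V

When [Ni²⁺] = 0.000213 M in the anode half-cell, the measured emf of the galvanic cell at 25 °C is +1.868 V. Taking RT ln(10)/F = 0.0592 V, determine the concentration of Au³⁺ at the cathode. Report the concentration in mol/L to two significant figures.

Au³⁺/Au is the cathode, Ni²⁺/Ni the anode: E°cell = +1.81 V, n = 6.
Overall reaction: 2 Au³⁺(aq) + 3 Ni(s) → 2 Au(s) + 3 Ni²⁺(aq); Q = [Ni²⁺]^3/[Au³⁺]^2.
From E = E° − (0.0592/n) log Q: log Q = (E° − E)·n/0.0592 = (+1.81 − (+1.868))·6/0.0592 = -5.8784.
So 2·log[Au³⁺] = 3·log(0.000213) − log Q = -11.0149 − (-5.8784) = -5.1365; log[Au³⁺] = -5.1365 / 2 = -2.5682; [Au³⁺] = 10^(-2.5682) ≈ 0.0027 M.

0.0027 M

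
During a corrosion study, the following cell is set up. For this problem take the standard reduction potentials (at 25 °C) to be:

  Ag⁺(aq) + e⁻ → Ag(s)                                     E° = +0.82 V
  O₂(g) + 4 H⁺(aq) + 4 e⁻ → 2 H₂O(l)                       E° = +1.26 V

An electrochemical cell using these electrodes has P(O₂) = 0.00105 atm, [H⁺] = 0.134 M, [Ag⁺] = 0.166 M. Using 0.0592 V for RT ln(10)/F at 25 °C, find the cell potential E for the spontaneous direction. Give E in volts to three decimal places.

+0.390 V

O₂/H₂O is the cathode (higher E°), Ag⁺/Ag the anode: E°cell = +1.26 − (+0.82) = +0.44 V, n = 4.
Overall: O₂(g) + 4 H⁺(aq) + 4 Ag(s) → 2 H₂O(l) + 4 Ag⁺(aq)
Q = [Ag⁺]^4 / (P(O₂)·[H⁺]^4); log Q = 3.351.
E = E° − (0.0592/n) log Q = +0.44 − (0.0592/4)(3.351) = +0.390 V.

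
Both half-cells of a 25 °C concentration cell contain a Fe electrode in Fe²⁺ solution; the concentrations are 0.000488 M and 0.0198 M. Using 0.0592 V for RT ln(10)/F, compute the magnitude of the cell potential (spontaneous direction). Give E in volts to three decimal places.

For a concentration cell E°cell = 0. The 0.0198 M side is the cathode (reduction is favoured where [Fe²⁺] is higher).
With n = 2, E = −(0.0592/2) log([Fe²⁺]ₐₙ/[Fe²⁺]꜀ₐₜ) = −(0.0592/2) log(0.000488/0.0198) = −(0.0592/2)(-1.608) = +0.048 V.

+0.048 V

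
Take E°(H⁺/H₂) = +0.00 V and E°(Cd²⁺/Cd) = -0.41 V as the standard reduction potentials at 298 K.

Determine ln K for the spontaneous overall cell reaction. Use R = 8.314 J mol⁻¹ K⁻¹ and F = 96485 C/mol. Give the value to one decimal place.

31.9

Cathode: H⁺/H₂; anode: Cd²⁺/Cd. E°cell = (+0.00) − (-0.41) = +0.41 V, with n = 2.
ΔG° = −nFE° = −RT ln K, so ln K = nFE°/(RT) = (2)(96485)(+0.41) / ((8.314)(298)) = 31.934.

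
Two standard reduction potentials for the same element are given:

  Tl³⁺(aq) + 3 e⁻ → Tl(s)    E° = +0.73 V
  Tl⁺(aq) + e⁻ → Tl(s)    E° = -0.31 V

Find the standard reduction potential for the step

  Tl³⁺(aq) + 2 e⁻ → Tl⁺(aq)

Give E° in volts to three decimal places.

Sequential free energies add, so n₃E°₃ = n₁E°₁ + n₂E°₂.
With n₃ = 3, and the known step contributing 1×(-0.31) V, the unknown satisfies 2·E° = 3×(+0.73) − 1×(-0.31) = +2.500.
E° = +2.500 / 2 = +1.250 V.

+1.250 V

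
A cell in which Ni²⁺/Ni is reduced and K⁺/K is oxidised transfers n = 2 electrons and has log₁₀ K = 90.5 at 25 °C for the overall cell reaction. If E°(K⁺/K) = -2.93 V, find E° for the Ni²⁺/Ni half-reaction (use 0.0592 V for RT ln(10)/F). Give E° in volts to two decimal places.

-0.25 V

E°cell = (0.0592/n)·log K = (0.0592/2)(90.5) = +2.679 V.
Since Ni²⁺/Ni is the cathode and K⁺/K the anode, E°cell = E°(Ni²⁺/Ni) − E°(K⁺/K).
So E°(Ni²⁺/Ni) = E°cell + E°(K⁺/K) = +2.679 + (-2.93) = -0.25 V.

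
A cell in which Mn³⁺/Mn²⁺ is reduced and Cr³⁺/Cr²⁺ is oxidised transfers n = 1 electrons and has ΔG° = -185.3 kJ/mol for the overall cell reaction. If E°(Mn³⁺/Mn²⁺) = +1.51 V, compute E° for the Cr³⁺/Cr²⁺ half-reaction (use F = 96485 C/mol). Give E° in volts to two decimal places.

E°cell = −ΔG°/(nF) = −(-185.3×10³)/((1)(96485)) = +1.921 V.
Since Mn³⁺/Mn²⁺ is the cathode and Cr³⁺/Cr²⁺ the anode, E°cell = E°(Mn³⁺/Mn²⁺) − E°(Cr³⁺/Cr²⁺).
So E°(Cr³⁺/Cr²⁺) = E°(Mn³⁺/Mn²⁺) − E°cell = (+1.51) − (+1.921) = -0.41 V.

-0.41 V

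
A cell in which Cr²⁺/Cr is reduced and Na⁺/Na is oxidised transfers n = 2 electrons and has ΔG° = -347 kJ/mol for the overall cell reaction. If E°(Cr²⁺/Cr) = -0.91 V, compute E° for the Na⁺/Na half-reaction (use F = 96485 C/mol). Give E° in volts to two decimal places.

E°cell = −ΔG°/(nF) = −(-347×10³)/((2)(96485)) = +1.798 V.
Since Cr²⁺/Cr is the cathode and Na⁺/Na the anode, E°cell = E°(Cr²⁺/Cr) − E°(Na⁺/Na).
So E°(Na⁺/Na) = E°(Cr²⁺/Cr) − E°cell = (-0.91) − (+1.798) = -2.71 V.

-2.71 V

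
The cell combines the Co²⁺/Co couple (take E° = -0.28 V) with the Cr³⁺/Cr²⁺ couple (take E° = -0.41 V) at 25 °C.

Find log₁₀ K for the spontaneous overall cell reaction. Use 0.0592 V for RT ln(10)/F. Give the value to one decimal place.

Cathode: Co²⁺/Co; anode: Cr³⁺/Cr²⁺. E°cell = +0.13 V, n = 2.
log K = nE°cell / 0.0592 = (2)(+0.13) / 0.0592 = 4.4.

4.4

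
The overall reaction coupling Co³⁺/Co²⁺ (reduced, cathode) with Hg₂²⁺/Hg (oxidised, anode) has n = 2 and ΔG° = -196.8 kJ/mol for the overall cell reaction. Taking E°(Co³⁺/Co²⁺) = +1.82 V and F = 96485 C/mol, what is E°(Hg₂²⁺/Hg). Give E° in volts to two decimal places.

+0.80 V

E°cell = −ΔG°/(nF) = −(-196.8×10³)/((2)(96485)) = +1.020 V.
Since Co³⁺/Co²⁺ is the cathode and Hg₂²⁺/Hg the anode, E°cell = E°(Co³⁺/Co²⁺) − E°(Hg₂²⁺/Hg).
So E°(Hg₂²⁺/Hg) = E°(Co³⁺/Co²⁺) − E°cell = (+1.82) − (+1.020) = +0.80 V.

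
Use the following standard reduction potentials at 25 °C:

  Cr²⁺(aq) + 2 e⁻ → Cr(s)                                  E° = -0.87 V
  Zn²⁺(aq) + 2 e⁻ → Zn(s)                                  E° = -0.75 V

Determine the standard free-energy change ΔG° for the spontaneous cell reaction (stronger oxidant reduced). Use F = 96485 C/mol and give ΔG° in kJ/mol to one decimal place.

Zn²⁺/Zn (E° = -0.75 V) is the cathode; Cr²⁺/Cr (E° = -0.87 V) is the anode, so E°cell = +0.12 V.
Balancing electrons gives n = 2 (lcm of 2 and 2).
ΔG° = −nFE° = −(2)(96485)(+0.12) = -23,156 J = -23.2 kJ/mol.

-23.2 kJ/mol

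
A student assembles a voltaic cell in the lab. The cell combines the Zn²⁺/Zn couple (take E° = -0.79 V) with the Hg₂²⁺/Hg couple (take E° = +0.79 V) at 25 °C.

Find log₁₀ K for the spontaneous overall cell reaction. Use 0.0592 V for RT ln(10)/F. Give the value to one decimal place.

Cathode: Hg₂²⁺/Hg; anode: Zn²⁺/Zn. E°cell = +1.58 V, n = 2.
log K = nE°cell / 0.0592 = (2)(+1.58) / 0.0592 = 53.4.

53.4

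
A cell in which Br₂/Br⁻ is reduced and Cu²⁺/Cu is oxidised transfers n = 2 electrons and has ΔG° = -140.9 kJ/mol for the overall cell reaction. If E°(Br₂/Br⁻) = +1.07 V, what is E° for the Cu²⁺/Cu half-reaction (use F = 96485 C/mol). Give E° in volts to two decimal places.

E°cell = −ΔG°/(nF) = −(-140.9×10³)/((2)(96485)) = +0.730 V.
Since Br₂/Br⁻ is the cathode and Cu²⁺/Cu the anode, E°cell = E°(Br₂/Br⁻) − E°(Cu²⁺/Cu).
So E°(Cu²⁺/Cu) = E°(Br₂/Br⁻) − E°cell = (+1.07) − (+0.730) = +0.34 V.

+0.34 V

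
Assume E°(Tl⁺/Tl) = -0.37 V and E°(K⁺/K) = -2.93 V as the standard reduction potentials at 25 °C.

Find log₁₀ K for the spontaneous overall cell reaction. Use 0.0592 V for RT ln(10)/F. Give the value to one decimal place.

43.2

Cathode: Tl⁺/Tl; anode: K⁺/K. E°cell = +2.56 V, n = 1.
log K = nE°cell / 0.0592 = (1)(+2.56) / 0.0592 = 43.2.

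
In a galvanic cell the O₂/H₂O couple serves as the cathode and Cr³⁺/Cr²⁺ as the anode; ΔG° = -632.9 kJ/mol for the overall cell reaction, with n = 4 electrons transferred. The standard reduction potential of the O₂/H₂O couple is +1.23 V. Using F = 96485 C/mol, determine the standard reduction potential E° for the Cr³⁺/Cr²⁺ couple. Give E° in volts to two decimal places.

-0.41 V

E°cell = −ΔG°/(nF) = −(-632.9×10³)/((4)(96485)) = +1.640 V.
Since O₂/H₂O is the cathode and Cr³⁺/Cr²⁺ the anode, E°cell = E°(O₂/H₂O) − E°(Cr³⁺/Cr²⁺).
So E°(Cr³⁺/Cr²⁺) = E°(O₂/H₂O) − E°cell = (+1.23) − (+1.640) = -0.41 V.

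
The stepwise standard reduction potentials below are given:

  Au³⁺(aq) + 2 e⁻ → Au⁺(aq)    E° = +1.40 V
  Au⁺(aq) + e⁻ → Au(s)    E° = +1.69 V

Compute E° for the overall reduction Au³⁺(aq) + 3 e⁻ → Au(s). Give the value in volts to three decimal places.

Standard free energies of sequential steps add: ΔG°₃ = ΔG°₁ + ΔG°₂, so n₃E°₃ = n₁E°₁ + n₂E°₂.
E°₃ = (2×+1.40 + 1×+1.69) / 3 = (+4.490) / 3 = +1.497 V.

+1.497 V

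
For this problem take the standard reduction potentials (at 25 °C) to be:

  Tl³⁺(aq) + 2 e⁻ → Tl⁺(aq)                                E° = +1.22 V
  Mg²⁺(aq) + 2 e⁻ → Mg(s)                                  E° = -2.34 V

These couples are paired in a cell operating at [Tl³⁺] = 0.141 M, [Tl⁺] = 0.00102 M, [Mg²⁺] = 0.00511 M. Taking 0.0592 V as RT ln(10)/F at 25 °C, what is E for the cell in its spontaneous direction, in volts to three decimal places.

+3.691 V

Tl³⁺/Tl⁺ is the cathode (higher E°), Mg²⁺/Mg the anode: E°cell = +1.22 − (-2.34) = +3.56 V, n = 2.
Overall: Tl³⁺(aq) + Mg(s) → Tl⁺(aq) + Mg²⁺(aq)
Q = [Tl⁺]·[Mg²⁺] / ([Tl³⁺]); log Q = -4.432.
E = E° − (0.0592/n) log Q = +3.56 − (0.0592/2)(-4.432) = +3.691 V.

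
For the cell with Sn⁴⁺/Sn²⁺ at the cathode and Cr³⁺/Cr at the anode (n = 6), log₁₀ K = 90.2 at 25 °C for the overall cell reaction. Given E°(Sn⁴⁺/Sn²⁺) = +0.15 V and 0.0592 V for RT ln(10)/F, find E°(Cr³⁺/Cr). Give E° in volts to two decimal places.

E°cell = (0.0592/n)·log K = (0.0592/6)(90.2) = +0.890 V.
Since Sn⁴⁺/Sn²⁺ is the cathode and Cr³⁺/Cr the anode, E°cell = E°(Sn⁴⁺/Sn²⁺) − E°(Cr³⁺/Cr).
So E°(Cr³⁺/Cr) = E°(Sn⁴⁺/Sn²⁺) − E°cell = (+0.15) − (+0.890) = -0.74 V.

-0.74 V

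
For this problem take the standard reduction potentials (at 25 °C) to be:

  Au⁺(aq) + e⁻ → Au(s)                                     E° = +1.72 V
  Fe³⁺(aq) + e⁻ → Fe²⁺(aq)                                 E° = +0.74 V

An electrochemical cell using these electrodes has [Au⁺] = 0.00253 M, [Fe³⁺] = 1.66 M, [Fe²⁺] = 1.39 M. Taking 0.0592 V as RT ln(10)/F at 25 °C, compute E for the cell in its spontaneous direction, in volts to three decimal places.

+0.822 V

Au⁺/Au is the cathode (higher E°), Fe³⁺/Fe²⁺ the anode: E°cell = +1.72 − (+0.74) = +0.98 V, n = 1.
Overall: Au⁺(aq) + Fe²⁺(aq) → Au(s) + Fe³⁺(aq)
Q = [Fe³⁺] / ([Au⁺]·[Fe²⁺]); log Q = 2.674.
E = E° − (0.0592/n) log Q = +0.98 − (0.0592/1)(2.674) = +0.822 V.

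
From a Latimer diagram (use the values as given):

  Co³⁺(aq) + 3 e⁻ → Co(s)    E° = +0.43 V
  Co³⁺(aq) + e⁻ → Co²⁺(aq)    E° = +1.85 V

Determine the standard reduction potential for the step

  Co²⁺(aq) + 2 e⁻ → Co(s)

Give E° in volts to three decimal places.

-0.280 V

Sequential free energies add, so n₃E°₃ = n₁E°₁ + n₂E°₂.
With n₃ = 3, and the known step contributing 1×(+1.85) V, the unknown satisfies 2·E° = 3×(+0.43) − 1×(+1.85) = -0.560.
E° = -0.560 / 2 = -0.280 V.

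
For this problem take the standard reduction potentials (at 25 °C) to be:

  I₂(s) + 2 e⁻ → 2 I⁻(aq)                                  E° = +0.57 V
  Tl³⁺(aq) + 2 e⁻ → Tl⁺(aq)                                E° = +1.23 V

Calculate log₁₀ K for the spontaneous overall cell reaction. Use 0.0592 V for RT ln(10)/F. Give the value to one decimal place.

22.3

Cathode: Tl³⁺/Tl⁺; anode: I₂/I⁻. E°cell = +0.66 V, n = 2.
log K = nE°cell / 0.0592 = (2)(+0.66) / 0.0592 = 22.3.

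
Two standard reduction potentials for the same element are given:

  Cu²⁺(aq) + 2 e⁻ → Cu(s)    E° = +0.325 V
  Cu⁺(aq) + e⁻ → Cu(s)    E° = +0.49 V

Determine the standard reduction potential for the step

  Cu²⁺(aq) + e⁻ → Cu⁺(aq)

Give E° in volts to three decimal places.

Sequential free energies add, so n₃E°₃ = n₁E°₁ + n₂E°₂.
With n₃ = 2, and the known step contributing 1×(+0.49) V, the unknown satisfies 1·E° = 2×(+0.325) − 1×(+0.49) = +0.160.
E° = +0.160 / 1 = +0.160 V.

+0.160 V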